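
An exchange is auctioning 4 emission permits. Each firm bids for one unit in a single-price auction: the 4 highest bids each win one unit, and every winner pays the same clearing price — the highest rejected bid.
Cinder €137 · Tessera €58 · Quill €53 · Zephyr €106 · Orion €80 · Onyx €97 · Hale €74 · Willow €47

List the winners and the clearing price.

Cinder, Zephyr, Onyx, Orion; each pays €74

Ordering the bids: 137 (Cinder), 106 (Zephyr), 97 (Onyx), 80 (Orion), 74 (Hale), 58 (Tessera), …
Winners (4 units): Cinder, Zephyr, Onyx, Orion.
Clearing price = highest rejected bid = €74.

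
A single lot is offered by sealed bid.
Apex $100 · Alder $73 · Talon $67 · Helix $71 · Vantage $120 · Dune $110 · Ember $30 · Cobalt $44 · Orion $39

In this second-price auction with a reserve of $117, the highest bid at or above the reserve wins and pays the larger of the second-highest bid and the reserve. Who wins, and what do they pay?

Rule: the highest bid at or above the reserve wins and pays the larger of the second-highest bid and the reserve.
Bids ranked: 120 (Vantage) > 110 (Dune) > 100 (Apex) > 73 (Alder) > 71 (Helix) > 67 (Talon) > …
Highest eligible bid: Vantage at $120.
Second-highest bid $110 is below the reserve $117, so the reserve binds → payment $117.

Vantage pays $117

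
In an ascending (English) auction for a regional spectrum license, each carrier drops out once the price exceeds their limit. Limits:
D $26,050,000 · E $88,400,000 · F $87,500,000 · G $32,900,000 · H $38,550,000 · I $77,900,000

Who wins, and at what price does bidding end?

E wins at $87,500,000

Rule: the price rises until one bidder remains; the winner pays the price at which the last rival dropped out.
Sorting limits: 88,400,000 (E) > 87,500,000 (F) > 77,900,000 (I) > 38,550,000 (H) > 32,900,000 (G) > 26,050,000 (D)
Once the price passes $87,500,000, only E is left; the hammer falls at F's limit of $87,500,000.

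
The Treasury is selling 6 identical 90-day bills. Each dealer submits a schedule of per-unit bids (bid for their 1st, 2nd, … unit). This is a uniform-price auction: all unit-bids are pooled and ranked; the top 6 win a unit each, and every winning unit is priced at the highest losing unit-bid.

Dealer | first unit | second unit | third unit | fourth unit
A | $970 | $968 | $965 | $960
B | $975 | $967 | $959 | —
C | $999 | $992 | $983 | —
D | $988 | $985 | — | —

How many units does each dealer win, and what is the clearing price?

B 1, C 3, D 2; clearing price $970

Merging the schedules and taking the best 6: 999 (C-1), 992 (C-2), 988 (D-1), 985 (D-2), 983 (C-3), 975 (B-1)
Highest rejected unit-bid = $970.
Allocation: B 1, C 3, D 2.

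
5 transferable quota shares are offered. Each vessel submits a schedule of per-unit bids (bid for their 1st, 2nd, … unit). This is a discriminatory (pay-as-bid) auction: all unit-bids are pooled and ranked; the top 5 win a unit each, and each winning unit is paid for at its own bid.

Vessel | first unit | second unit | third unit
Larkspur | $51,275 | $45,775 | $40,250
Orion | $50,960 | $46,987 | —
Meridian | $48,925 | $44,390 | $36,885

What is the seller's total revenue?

Total revenue: $243,922

Merging the schedules and taking the best 5: 51,275 (Larkspur-1), 50,960 (Orion-1), 48,925 (Meridian-1), 46,987 (Orion-2), 45,775 (Larkspur-2)
Next rejected bid: $44,390 (not a price — pay-as-bid).
Each winning unit pays its own bid.
Revenue = 51,275 + 50,960 + 48,925 + 46,987 + 45,775 = $243,922.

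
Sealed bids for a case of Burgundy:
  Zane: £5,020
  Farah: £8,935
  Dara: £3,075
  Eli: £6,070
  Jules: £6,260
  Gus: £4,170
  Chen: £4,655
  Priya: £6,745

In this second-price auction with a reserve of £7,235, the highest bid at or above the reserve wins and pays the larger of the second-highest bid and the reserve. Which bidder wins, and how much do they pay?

Second-price auction with a reserve of £7,235: the highest bid at or above the reserve wins and pays the larger of the second-highest bid and the reserve.
Bids in order: 8,935 (Farah) > 6,745 (Priya) > 6,260 (Jules) > 6,070 (Eli) > 5,020 (Zane) > 4,655 (Chen) > …
Farah has the top bid at or above the reserve (£8,935).
Second-highest bid £6,745 is below the reserve £7,235, so the reserve binds → payment £7,235.

Farah pays £7,235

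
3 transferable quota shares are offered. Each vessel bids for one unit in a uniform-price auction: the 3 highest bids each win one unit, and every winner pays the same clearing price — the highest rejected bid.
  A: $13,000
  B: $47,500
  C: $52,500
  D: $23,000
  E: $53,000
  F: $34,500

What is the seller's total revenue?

Ordering the bids: 53,000 (E), 52,500 (C), 47,500 (B), 34,500 (F), 23,000 (D), …
Top 3: E, C, B.
Clearing price = highest rejected bid = $34,500.
Total revenue = 3 × $34,500 = $103,500.

Total revenue: $103,500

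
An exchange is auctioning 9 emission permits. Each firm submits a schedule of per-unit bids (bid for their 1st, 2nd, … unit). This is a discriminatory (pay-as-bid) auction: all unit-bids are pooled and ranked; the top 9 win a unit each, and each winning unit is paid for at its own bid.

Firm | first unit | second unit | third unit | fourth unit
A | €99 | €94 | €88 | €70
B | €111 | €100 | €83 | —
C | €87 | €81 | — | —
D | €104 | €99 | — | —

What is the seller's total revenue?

All unit-bids, highest first — top 9: 111 (B-1), 104 (D-1), 100 (B-2), 99 (A-1), 99 (D-2), 94 (A-2), 88 (A-3), 87 (C-1), 83 (B-3)
Next rejected bid: €81 (not a price — pay-as-bid).
Each winning unit pays its own bid.
Revenue = 111 + 104 + 100 + 99 + 99 + 94 + 88 + 87 + 83 = €865.

Total revenue: €865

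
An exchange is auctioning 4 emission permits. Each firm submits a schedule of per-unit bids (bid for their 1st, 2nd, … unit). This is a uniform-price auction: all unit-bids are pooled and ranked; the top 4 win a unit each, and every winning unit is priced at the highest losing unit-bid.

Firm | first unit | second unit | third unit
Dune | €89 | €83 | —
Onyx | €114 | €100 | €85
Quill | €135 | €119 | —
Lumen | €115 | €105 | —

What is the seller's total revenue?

Total revenue: €420

Pooled unit-bids ranked (top 4): 135 (Quill-1), 119 (Quill-2), 115 (Lumen-1), 114 (Onyx-1)
Highest rejected unit-bid = €105.
Allocation: Lumen 1, Onyx 1, Quill 2. Every unit priced at €105.
Revenue = 4 × 105 = €420.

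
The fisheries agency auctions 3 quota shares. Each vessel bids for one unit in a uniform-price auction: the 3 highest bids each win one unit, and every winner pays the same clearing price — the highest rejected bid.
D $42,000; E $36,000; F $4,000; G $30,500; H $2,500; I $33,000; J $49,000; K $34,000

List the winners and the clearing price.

Ordering the bids: 49,000 (J), 42,000 (D), 36,000 (E), 34,000 (K), 33,000 (I), …
Top 3: J, D, E.
First losing bid is K's $34,000, which sets the uniform price.

J, D, E; each pays $34,000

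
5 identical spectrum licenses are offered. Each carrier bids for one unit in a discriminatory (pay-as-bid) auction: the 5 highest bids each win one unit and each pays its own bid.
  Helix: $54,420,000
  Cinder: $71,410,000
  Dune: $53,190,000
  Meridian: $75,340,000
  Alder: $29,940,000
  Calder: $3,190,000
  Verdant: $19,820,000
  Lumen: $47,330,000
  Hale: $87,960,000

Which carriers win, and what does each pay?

Ordering the bids: 87,960,000 (Hale), 75,340,000 (Meridian), 71,410,000 (Cinder), 54,420,000 (Helix), 53,190,000 (Dune), 47,330,000 (Lumen), 29,940,000 (Alder), …
Top 5: Hale, Meridian, Cinder, Helix, Dune.
Each winner pays its own bid: Hale $87,960,000, Meridian $75,340,000, Cinder $71,410,000, Helix $54,420,000, Dune $53,190,000.

Hale $87,960,000, Meridian $75,340,000, Cinder $71,410,000, Helix $54,420,000, Dune $53,190,000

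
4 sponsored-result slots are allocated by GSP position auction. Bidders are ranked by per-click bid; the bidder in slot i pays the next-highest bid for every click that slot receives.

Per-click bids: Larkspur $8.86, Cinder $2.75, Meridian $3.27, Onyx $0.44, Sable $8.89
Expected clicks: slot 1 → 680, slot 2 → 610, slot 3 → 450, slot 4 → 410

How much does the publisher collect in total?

Total revenue: $9437.40

Sorting advertisers: $8.89 (Sable) > $8.86 (Larkspur) > $3.27 (Meridian) > $2.75 (Cinder) > $0.44 (Onyx)
Slot 1: Sable pays $8.86 × 680 = $6024.80
Slot 2: Larkspur pays $3.27 × 610 = $1994.70
Slot 3: Meridian pays $2.75 × 450 = $1237.50
Slot 4: Cinder pays $0.44 × 410 = $180.40
Total = $9437.40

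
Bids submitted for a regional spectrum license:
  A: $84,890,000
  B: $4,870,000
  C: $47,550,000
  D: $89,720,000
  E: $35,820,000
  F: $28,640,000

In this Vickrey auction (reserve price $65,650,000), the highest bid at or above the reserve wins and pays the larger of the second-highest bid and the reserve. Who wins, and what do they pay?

Vickrey auction (reserve price $65,650,000): the highest bid at or above the reserve wins and pays the larger of the second-highest bid and the reserve.
Sorting bids: 89,720,000 (D) > 84,890,000 (A) > 47,550,000 (C) > 35,820,000 (E) > 28,640,000 (F) > 4,870,000 (B)
D has the top bid at or above the reserve ($89,720,000).
max(second-highest $84,890,000, reserve $65,650,000) = $84,890,000; the reserve does not bind.

D pays $84,890,000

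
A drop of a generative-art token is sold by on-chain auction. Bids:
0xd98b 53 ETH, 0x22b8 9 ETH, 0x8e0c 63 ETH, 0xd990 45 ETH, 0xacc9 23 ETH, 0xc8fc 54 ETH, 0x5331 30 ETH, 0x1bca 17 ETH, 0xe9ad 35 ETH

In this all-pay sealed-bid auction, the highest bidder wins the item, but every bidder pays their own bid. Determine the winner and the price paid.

All-pay sealed-bid auction: the highest bidder wins the item, but every bidder pays their own bid.
Bids ranked: 63 (0x8e0c) > 54 (0xc8fc) > 53 (0xd98b) > 45 (0xd990) > 35 (0xe9ad) > 30 (0x5331) > …
0x8e0c wins with the top bid; all bids are sunk regardless.

0x8e0c pays 63 ETH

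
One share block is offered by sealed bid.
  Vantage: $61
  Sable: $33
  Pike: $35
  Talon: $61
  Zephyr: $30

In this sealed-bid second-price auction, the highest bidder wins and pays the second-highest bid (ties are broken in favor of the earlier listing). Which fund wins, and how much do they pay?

Vantage pays $61

Sealed-bid second-price auction: the highest bidder wins and pays the second-highest bid.
Bids in order: 61 (Vantage) > 61 (Talon) > 35 (Pike) > 33 (Sable) > 30 (Zephyr)
Tie at $61 → Vantage wins by tie-break.
Second-price: Vantage pays Talon's bid of $61.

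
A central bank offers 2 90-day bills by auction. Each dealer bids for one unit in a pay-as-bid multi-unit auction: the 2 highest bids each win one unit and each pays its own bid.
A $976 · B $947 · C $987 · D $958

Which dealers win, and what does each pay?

C $987, A $976

Sorting: 987 (C), 976 (A), 958 (D), 947 (B)
The 2 highest are C, A.
Each winner pays its own bid: C $987, A $976.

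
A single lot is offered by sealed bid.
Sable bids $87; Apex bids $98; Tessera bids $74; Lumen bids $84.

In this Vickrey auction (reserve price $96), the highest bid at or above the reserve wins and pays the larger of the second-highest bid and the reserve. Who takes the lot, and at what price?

Sorting bids: 98 (Apex) > 87 (Sable) > 84 (Lumen) > 74 (Tessera)
Highest eligible bid: Apex at $98.
max(second-highest $87, reserve $96) = $96.

Apex pays $96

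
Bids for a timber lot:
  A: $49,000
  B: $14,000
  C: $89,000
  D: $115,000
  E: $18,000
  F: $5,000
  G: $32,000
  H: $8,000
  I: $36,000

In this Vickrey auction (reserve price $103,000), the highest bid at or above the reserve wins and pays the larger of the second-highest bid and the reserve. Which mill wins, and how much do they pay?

D pays $103,000

Vickrey auction (reserve price $103,000): the highest bid at or above the reserve wins and pays the larger of the second-highest bid and the reserve.
Bids ranked: 115,000 (D) > 89,000 (C) > 49,000 (A) > 36,000 (I) > 32,000 (G) > 18,000 (E) > …
D has the top bid at or above the reserve ($115,000).
max(second-highest $89,000, reserve $103,000) = $103,000.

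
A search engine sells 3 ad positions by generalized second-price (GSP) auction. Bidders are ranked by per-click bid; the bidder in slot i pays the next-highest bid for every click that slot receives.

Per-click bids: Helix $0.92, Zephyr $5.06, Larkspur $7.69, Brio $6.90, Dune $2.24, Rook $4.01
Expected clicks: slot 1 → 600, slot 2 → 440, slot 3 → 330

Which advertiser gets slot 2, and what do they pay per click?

Brio; $5.06 per click

Ranked by bid: $7.69 (Larkspur) > $6.90 (Brio) > $5.06 (Zephyr) > $4.01 (Rook) > …
Slot 2 goes to the second-ranked bidder, Brio, who pays the next bid down: $5.06/click.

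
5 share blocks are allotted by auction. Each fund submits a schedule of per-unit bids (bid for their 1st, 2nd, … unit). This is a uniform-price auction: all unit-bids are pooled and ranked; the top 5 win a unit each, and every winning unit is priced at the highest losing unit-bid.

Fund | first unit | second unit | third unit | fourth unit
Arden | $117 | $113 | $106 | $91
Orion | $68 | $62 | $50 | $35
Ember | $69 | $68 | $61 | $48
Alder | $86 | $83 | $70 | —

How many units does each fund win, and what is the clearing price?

Alder 1, Arden 4; clearing price $83

Pooled unit-bids ranked (top 5): 117 (Arden-1), 113 (Arden-2), 106 (Arden-3), 91 (Arden-4), 86 (Alder-1)
Highest rejected unit-bid = $83.
Allocation: Alder 1, Arden 4.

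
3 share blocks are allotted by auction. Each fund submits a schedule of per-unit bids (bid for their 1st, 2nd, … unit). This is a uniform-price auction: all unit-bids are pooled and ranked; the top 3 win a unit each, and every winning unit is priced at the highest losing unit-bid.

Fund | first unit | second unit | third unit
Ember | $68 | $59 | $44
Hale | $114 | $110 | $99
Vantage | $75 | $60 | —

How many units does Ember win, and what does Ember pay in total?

All unit-bids, highest first — top 3: 114 (Hale-1), 110 (Hale-2), 99 (Hale-3)
Highest rejected unit-bid = $75.
Ember wins 0 unit(s) at $75 each.

Ember: 0 units, pays $0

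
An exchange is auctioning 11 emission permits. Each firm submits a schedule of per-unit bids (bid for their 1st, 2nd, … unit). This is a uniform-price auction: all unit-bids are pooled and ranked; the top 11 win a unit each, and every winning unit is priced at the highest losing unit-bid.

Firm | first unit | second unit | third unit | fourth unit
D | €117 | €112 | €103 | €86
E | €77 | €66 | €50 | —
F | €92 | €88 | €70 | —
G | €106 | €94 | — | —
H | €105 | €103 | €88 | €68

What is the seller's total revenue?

Total revenue: €847

Pooled unit-bids ranked (top 11): 117 (D-1), 112 (D-2), 106 (G-1), 105 (H-1), 103 (D-3), 103 (H-2), 94 (G-2), 92 (F-1), 88 (F-2), 88 (H-3), 86 (D-4)
Highest rejected unit-bid = €77.
Allocation: D 4, F 2, G 2, H 3. Every unit priced at €77.
Revenue = 11 × 77 = €847.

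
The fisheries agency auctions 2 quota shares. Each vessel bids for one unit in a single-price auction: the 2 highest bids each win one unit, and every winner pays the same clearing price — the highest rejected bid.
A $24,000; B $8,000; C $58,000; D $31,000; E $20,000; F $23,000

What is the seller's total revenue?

Total revenue: $48,000

Ordering the bids: 58,000 (C), 31,000 (D), 24,000 (A), 23,000 (F), …
Top 2: C, D.
Clearing price = highest rejected bid = $24,000.
Total revenue = 2 × $24,000 = $48,000.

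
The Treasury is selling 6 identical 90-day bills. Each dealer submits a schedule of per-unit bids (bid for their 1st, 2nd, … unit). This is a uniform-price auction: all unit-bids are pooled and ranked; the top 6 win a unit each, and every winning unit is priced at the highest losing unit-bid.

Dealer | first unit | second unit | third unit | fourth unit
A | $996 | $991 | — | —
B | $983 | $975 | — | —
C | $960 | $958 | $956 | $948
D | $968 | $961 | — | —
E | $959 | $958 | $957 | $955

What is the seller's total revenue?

Total revenue: $5,760

Merging the schedules and taking the best 6: 996 (A-1), 991 (A-2), 983 (B-1), 975 (B-2), 968 (D-1), 961 (D-2)
Highest rejected unit-bid = $960.
Allocation: A 2, B 2, D 2. Every unit priced at $960.
Revenue = 6 × 960 = $5,760.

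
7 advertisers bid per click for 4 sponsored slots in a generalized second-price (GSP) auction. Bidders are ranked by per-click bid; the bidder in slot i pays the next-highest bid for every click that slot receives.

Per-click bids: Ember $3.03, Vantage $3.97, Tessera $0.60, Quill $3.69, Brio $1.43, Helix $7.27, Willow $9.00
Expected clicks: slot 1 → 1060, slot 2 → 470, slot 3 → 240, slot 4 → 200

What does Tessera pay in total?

Per-click bids in order: $9.00 (Willow) > $7.27 (Helix) > $3.97 (Vantage) > $3.69 (Quill) > $3.03 (Ember) > …
Tessera ranks below slot 4 → no slot, pays nothing.

Tessera pays $0.00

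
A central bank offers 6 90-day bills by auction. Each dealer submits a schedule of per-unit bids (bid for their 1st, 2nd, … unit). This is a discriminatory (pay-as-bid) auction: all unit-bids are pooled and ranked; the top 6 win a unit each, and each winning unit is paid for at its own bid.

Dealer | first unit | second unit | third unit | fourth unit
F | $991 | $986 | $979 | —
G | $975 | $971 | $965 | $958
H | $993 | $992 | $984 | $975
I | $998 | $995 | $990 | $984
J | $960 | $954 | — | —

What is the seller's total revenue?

Total revenue: $5,959

Pooled unit-bids ranked (top 6): 998 (I-1), 995 (I-2), 993 (H-1), 992 (H-2), 991 (F-1), 990 (I-3)
Next rejected bid: $986 (not a price — pay-as-bid).
Each winning unit pays its own bid.
Revenue = 998 + 995 + 993 + 992 + 991 + 990 = $5,959.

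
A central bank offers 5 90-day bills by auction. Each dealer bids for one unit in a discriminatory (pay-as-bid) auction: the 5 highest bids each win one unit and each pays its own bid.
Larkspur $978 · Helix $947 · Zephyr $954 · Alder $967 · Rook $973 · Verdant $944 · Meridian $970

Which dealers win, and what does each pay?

Ordering the bids: 978 (Larkspur), 973 (Rook), 970 (Meridian), 967 (Alder), 954 (Zephyr), 947 (Helix), 944 (Verdant)
Winners (5 units): Larkspur, Rook, Meridian, Alder, Zephyr.
Each winner pays its own bid: Larkspur $978, Rook $973, Meridian $970, Alder $967, Zephyr $954.

Larkspur $978, Rook $973, Meridian $970, Alder $967, Zephyr $954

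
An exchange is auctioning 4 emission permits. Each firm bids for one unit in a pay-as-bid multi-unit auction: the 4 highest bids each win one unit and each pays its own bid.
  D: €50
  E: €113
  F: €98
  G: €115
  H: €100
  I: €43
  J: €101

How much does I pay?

I pays €0

Sorting: 115 (G), 113 (E), 101 (J), 100 (H), 98 (F), 50 (D), …
The 4 highest are G, E, J, H.
I does not win → €0.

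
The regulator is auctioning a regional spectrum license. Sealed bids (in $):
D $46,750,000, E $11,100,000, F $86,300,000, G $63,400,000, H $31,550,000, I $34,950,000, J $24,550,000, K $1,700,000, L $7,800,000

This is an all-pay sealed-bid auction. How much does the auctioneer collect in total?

Total revenue: $308,100,000

Sorting bids: 86,300,000 (F) > 63,400,000 (G) > 46,750,000 (D) > 34,950,000 (I) > 31,550,000 (H) > 24,550,000 (J) > …
Every bidder forfeits their bid regardless of winning.
Revenue = 46,750,000 + 11,100,000 + 86,300,000 + 63,400,000 + 31,550,000 + 34,950,000 + 24,550,000 + 1,700,000 + 7,800,000 = $308,100,000.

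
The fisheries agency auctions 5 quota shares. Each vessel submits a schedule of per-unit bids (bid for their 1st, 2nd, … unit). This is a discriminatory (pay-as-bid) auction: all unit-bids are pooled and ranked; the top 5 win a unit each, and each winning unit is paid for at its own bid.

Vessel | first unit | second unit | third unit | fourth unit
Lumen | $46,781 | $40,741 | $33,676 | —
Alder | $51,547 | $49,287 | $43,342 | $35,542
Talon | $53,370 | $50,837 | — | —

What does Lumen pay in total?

Merging the schedules and taking the best 5: 53,370 (Talon-1), 51,547 (Alder-1), 50,837 (Talon-2), 49,287 (Alder-2), 46,781 (Lumen-1)
Next rejected bid: $43,342 (not a price — pay-as-bid).
Lumen's winning unit-bids: 46,781 = $46,781.

Lumen pays $46,781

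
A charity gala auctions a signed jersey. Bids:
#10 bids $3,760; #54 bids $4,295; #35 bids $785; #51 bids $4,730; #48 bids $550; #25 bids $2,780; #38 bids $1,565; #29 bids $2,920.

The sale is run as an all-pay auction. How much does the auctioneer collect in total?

Total revenue: $21,385

Bids ranked: 4,730 (#51) > 4,295 (#54) > 3,760 (#10) > 2,920 (#29) > 2,780 (#25) > 1,565 (#38) > …
Every bidder forfeits their bid regardless of winning.
Revenue = 3,760 + 4,295 + 785 + 4,730 + 550 + 2,780 + 1,565 + 2,920 = $21,385.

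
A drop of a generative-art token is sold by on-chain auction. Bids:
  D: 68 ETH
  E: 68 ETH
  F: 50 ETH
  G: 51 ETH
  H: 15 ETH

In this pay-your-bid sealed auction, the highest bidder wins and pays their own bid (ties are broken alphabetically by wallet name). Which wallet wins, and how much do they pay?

Bids ranked: 68 (D) > 68 (E) > 51 (G) > 50 (F) > 15 (H)
D and E tie at 68 ETH; tie-break gives it to D.
D has the highest bid and pays exactly that: 68 ETH.

D pays 68 ETH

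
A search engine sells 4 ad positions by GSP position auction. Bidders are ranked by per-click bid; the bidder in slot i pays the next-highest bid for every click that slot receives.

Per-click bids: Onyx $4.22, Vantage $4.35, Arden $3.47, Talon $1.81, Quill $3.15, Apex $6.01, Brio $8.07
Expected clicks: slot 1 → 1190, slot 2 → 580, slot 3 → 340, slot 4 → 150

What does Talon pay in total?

Ranked by bid: $8.07 (Brio) > $6.01 (Apex) > $4.35 (Vantage) > $4.22 (Onyx) > $3.47 (Arden) > …
Talon ranks below slot 4 → no slot, pays nothing.

Talon pays $0.00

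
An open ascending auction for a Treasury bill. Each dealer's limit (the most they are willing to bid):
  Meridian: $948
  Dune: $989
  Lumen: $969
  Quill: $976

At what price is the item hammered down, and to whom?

Dune wins at $976

Limits ranked: 989 (Dune) > 976 (Quill) > 969 (Lumen) > 948 (Meridian)
Bidding ends when Quill exits at $976; Dune takes it.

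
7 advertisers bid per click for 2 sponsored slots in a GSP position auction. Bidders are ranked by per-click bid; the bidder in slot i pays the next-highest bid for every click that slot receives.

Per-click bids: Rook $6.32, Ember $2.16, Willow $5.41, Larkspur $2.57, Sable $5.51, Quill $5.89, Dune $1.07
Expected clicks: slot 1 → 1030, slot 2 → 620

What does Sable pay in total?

Per-click bids in order: $6.32 (Rook) > $5.89 (Quill) > $5.51 (Sable) > …
Sable ranks below slot 2 → no slot, pays nothing.

Sable pays $0.00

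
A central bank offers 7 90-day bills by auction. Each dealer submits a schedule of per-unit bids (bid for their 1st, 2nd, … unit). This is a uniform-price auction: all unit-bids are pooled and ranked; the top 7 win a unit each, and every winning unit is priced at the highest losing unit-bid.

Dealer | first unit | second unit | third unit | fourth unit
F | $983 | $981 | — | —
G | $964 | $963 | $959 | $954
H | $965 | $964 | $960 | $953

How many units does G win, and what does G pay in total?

All unit-bids, highest first — top 7: 983 (F-1), 981 (F-2), 965 (H-1), 964 (G-1), 964 (H-2), 963 (G-2), 960 (H-3)
Highest rejected unit-bid = $959.
G wins 2 unit(s) at $959 each.

G: 2 units, pays $1,918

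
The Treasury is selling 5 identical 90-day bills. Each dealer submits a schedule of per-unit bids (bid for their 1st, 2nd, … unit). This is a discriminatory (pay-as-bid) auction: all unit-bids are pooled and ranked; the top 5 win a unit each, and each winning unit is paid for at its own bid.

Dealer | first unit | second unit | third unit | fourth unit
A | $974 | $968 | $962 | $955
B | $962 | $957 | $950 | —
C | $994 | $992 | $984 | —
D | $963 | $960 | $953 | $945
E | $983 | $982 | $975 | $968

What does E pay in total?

Pooled unit-bids ranked (top 5): 994 (C-1), 992 (C-2), 984 (C-3), 983 (E-1), 982 (E-2)
Next rejected bid: $975 (not a price — pay-as-bid).
E's winning unit-bids: 983 + 982 = $1,965.

E pays $1,965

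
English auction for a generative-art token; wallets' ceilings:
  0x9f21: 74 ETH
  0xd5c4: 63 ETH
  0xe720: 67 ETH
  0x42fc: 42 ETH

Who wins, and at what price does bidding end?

0x9f21 wins at 67 ETH

Limits ranked: 74 (0x9f21) > 67 (0xe720) > 63 (0xd5c4) > 42 (0x42fc)
0xe720 is the last rival to drop out, at 67 ETH; 0x9f21 remains and wins at that price.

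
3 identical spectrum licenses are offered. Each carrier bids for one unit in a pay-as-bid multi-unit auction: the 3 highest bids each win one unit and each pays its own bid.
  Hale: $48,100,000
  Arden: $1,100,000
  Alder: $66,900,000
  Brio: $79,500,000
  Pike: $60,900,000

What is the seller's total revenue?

Sorting: 79,500,000 (Brio), 66,900,000 (Alder), 60,900,000 (Pike), 48,100,000 (Hale), 1,100,000 (Arden)
Top 3: Brio, Alder, Pike.
Total revenue = 79,500,000 + 66,900,000 + 60,900,000 = $207,300,000.

Total revenue: $207,300,000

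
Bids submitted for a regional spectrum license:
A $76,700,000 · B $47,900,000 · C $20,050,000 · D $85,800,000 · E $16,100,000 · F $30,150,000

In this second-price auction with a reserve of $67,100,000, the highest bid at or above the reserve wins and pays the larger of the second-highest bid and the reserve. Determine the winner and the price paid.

Second-price auction with a reserve of $67,100,000: the highest bid at or above the reserve wins and pays the larger of the second-highest bid and the reserve.
Sorting bids: 85,800,000 (D) > 76,700,000 (A) > 47,900,000 (B) > 30,150,000 (F) > 20,050,000 (C) > 16,100,000 (E)
Highest eligible bid: D at $85,800,000.
Second-highest bid $76,700,000 exceeds the reserve $67,100,000 → payment $76,700,000.

D pays $76,700,000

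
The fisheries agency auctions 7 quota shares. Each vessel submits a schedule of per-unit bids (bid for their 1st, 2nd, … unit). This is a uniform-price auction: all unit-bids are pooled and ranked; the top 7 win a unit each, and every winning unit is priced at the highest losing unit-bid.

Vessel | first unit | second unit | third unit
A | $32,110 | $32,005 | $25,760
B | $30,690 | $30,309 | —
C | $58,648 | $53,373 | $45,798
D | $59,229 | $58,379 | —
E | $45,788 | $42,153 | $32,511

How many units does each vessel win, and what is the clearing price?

C 3, D 2, E 2; clearing price $32,511

All unit-bids, highest first — top 7: 59,229 (D-1), 58,648 (C-1), 58,379 (D-2), 53,373 (C-2), 45,798 (C-3), 45,788 (E-1), 42,153 (E-2)
Highest rejected unit-bid = $32,511.
Allocation: C 3, D 2, E 2.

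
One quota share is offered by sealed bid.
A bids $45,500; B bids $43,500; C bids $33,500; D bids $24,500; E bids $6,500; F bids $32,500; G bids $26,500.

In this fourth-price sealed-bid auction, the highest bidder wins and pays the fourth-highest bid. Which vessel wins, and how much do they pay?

A pays $32,500

Rule: the highest bidder wins and pays the fourth-highest bid.
Sorting bids: 45,500 (A) > 43,500 (B) > 33,500 (C) > 32,500 (F) > 26,500 (G) > 24,500 (D) > …
A wins; payment is bid #4 in the ranking = $32,500.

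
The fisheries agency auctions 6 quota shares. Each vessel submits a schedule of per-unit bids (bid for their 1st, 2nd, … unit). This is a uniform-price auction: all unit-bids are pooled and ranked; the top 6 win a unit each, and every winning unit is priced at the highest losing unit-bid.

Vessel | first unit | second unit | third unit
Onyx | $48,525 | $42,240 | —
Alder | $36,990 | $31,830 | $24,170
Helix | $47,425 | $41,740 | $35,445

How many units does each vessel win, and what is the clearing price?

Alder 1, Helix 3, Onyx 2; clearing price $31,830

Pooled unit-bids ranked (top 6): 48,525 (Onyx-1), 47,425 (Helix-1), 42,240 (Onyx-2), 41,740 (Helix-2), 36,990 (Alder-1), 35,445 (Helix-3)
Highest rejected unit-bid = $31,830.
Allocation: Alder 1, Helix 3, Onyx 2.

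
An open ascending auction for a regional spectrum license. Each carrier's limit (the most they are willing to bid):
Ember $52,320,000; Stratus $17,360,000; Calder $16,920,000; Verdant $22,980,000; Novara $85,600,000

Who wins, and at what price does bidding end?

Novara wins at $52,320,000

Rule: the price rises until one bidder remains; the winner pays the price at which the last rival dropped out.
Limits ranked: 85,600,000 (Novara) > 52,320,000 (Ember) > 22,980,000 (Verdant) > 17,360,000 (Stratus) > 16,920,000 (Calder)
Once the price passes $52,320,000, only Novara is left; the hammer falls at Ember's limit of $52,320,000.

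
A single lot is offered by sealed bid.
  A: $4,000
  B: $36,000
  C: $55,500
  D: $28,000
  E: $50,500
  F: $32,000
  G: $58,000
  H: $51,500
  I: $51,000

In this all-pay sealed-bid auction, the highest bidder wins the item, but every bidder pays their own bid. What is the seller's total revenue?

Bids ranked: 58,000 (G) > 55,500 (C) > 51,500 (H) > 51,000 (I) > 50,500 (E) > 36,000 (B) > …
Every bidder forfeits their bid regardless of winning.
Revenue = 4,000 + 36,000 + 55,500 + 28,000 + 50,500 + 32,000 + 58,000 + 51,500 + 51,000 = $366,500.

Total revenue: $366,500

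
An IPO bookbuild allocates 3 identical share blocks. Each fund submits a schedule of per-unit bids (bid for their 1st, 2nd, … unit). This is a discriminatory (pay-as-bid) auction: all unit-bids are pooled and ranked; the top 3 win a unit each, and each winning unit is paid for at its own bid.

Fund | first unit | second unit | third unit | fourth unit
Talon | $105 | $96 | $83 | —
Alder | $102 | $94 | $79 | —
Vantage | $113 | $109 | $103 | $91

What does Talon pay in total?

Merging the schedules and taking the best 3: 113 (Vantage-1), 109 (Vantage-2), 105 (Talon-1)
Next rejected bid: $103 (not a price — pay-as-bid).
Talon's winning unit-bids: 105 = $105.

Talon pays $105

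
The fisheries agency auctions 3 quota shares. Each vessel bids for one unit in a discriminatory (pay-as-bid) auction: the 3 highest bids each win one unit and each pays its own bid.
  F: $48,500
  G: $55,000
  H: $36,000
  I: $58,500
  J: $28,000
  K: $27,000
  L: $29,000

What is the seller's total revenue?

Total revenue: $162,000

Ordering the bids: 58,500 (I), 55,000 (G), 48,500 (F), 36,000 (H), 29,000 (L), …
The 3 highest are I, G, F.
Total revenue = 58,500 + 55,000 + 48,500 = $162,000.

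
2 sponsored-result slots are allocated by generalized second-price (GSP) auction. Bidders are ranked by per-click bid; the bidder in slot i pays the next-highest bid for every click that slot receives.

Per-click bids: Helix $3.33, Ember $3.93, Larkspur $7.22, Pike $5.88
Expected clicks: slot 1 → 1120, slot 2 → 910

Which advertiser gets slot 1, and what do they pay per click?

Ranked by bid: $7.22 (Larkspur) > $5.88 (Pike) > $3.93 (Ember) > …
Slot 1 goes to the first-ranked bidder, Larkspur, who pays the next bid down: $5.88/click.

Larkspur; $5.88 per click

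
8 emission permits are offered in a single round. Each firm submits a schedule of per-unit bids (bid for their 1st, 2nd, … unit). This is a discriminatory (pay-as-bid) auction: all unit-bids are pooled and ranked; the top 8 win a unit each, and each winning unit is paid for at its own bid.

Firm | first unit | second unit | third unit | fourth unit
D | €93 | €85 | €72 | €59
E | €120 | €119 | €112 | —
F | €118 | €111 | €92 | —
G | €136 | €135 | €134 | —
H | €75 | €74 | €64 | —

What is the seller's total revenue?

Total revenue: €985

Pooled unit-bids ranked (top 8): 136 (G-1), 135 (G-2), 134 (G-3), 120 (E-1), 119 (E-2), 118 (F-1), 112 (E-3), 111 (F-2)
Next rejected bid: €93 (not a price — pay-as-bid).
Each winning unit pays its own bid.
Revenue = 136 + 135 + 134 + 120 + 119 + 118 + 112 + 111 = €985.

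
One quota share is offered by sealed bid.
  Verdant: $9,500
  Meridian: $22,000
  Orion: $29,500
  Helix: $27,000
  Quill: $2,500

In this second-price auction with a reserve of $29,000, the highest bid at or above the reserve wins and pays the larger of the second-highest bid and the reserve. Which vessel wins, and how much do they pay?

Sorting bids: 29,500 (Orion) > 27,000 (Helix) > 22,000 (Meridian) > 9,500 (Verdant) > 2,500 (Quill)
Highest eligible bid: Orion at $29,500.
max(second-highest $27,000, reserve $29,000) = $29,000.

Orion pays $29,000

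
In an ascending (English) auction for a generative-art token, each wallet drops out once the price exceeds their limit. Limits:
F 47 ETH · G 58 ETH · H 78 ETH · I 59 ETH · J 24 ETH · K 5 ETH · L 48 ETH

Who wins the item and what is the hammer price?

Sorting limits: 78 (H) > 59 (I) > 58 (G) > 48 (L) > 47 (F) > 24 (J) > …
Once the price passes 59 ETH, only H is left; the hammer falls at I's limit of 59 ETH.

H wins at 59 ETH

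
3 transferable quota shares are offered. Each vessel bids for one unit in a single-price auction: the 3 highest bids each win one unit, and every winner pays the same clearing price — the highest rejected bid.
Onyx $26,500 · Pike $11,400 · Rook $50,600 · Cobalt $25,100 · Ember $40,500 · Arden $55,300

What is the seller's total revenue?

Ordering the bids: 55,300 (Arden), 50,600 (Rook), 40,500 (Ember), 26,500 (Onyx), 25,100 (Cobalt), …
Winners (3 units): Arden, Rook, Ember.
First losing bid is Onyx's $26,500, which sets the uniform price.
Total revenue = 3 × $26,500 = $79,500.

Total revenue: $79,500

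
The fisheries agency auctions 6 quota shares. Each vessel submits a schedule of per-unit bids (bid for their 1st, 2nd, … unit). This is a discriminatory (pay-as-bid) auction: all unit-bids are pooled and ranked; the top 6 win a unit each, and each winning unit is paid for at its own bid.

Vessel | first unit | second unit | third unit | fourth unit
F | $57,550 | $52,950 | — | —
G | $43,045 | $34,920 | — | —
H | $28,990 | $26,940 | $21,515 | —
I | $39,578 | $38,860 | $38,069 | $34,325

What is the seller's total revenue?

Pooled unit-bids ranked (top 6): 57,550 (F-1), 52,950 (F-2), 43,045 (G-1), 39,578 (I-1), 38,860 (I-2), 38,069 (I-3)
Next rejected bid: $34,920 (not a price — pay-as-bid).
Each winning unit pays its own bid.
Revenue = 57,550 + 52,950 + 43,045 + 39,578 + 38,860 + 38,069 = $270,052.

Total revenue: $270,052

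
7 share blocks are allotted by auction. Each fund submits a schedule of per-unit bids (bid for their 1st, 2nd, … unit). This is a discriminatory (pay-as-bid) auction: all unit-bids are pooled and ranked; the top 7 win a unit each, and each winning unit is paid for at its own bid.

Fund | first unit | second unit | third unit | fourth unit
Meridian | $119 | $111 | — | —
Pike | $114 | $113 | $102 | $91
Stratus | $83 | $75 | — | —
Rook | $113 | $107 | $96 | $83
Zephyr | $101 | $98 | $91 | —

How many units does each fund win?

Meridian 2, Pike 3, Rook 2

Pooled unit-bids ranked (top 7): 119 (Meridian-1), 114 (Pike-1), 113 (Pike-2), 113 (Rook-1), 111 (Meridian-2), 107 (Rook-2), 102 (Pike-3)
Next rejected bid: $101 (not a price — pay-as-bid).
Allocation: Meridian 2, Pike 3, Rook 2.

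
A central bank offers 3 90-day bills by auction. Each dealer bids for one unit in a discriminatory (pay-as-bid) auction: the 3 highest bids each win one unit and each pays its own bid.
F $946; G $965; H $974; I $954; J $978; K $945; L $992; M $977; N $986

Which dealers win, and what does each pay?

L $992, N $986, J $978

Ordering the bids: 992 (L), 986 (N), 978 (J), 977 (M), 974 (H), …
The 3 highest are L, N, J.
Each winner pays its own bid: L $992, N $986, J $978.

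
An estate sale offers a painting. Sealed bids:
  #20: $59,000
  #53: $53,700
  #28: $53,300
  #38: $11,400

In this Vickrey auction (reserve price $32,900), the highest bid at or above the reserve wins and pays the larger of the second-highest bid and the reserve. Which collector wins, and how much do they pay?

Vickrey auction (reserve price $32,900): the highest bid at or above the reserve wins and pays the larger of the second-highest bid and the reserve.
Bids in order: 59,000 (#20) > 53,700 (#53) > 53,300 (#28) > 11,400 (#38)
Highest eligible bid: #20 at $59,000.
max(second-highest $53,700, reserve $32,900) = $53,700; the reserve does not bind.

#20 pays $53,700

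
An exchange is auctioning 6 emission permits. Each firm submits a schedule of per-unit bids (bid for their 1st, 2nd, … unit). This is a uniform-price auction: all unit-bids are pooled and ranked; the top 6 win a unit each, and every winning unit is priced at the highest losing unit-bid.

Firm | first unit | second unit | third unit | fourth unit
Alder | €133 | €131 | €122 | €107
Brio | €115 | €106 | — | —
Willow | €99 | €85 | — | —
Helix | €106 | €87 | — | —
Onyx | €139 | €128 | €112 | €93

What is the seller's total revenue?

Merging the schedules and taking the best 6: 139 (Onyx-1), 133 (Alder-1), 131 (Alder-2), 128 (Onyx-2), 122 (Alder-3), 115 (Brio-1)
The (k+1)-th unit-bid is €112.
Allocation: Alder 3, Brio 1, Onyx 2. Every unit priced at €112.
Revenue = 6 × 112 = €672.

Total revenue: €672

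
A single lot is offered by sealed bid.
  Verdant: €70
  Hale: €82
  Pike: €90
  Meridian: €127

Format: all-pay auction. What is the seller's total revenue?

Total revenue: €369

Sorting bids: 127 (Meridian) > 90 (Pike) > 82 (Hale) > 70 (Verdant)
Meridian wins with the top bid; all bids are sunk regardless.
Every bidder forfeits their bid regardless of winning.
Revenue = 70 + 82 + 90 + 127 = €369.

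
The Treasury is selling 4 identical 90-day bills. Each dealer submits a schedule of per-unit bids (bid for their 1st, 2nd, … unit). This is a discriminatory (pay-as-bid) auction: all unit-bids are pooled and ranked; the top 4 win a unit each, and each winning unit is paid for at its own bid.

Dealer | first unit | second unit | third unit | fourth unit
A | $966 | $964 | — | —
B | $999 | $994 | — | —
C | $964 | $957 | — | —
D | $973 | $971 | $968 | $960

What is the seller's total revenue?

Total revenue: $3,937

Merging the schedules and taking the best 4: 999 (B-1), 994 (B-2), 973 (D-1), 971 (D-2)
Next rejected bid: $968 (not a price — pay-as-bid).
Each winning unit pays its own bid.
Revenue = 999 + 994 + 973 + 971 = $3,937.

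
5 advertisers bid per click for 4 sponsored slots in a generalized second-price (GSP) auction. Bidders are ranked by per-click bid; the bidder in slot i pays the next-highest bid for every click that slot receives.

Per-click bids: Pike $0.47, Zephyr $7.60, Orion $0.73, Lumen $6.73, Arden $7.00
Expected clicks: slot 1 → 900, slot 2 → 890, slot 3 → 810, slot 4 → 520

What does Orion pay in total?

Orion pays $244.40

Ranked by bid: $7.60 (Zephyr) > $7.00 (Arden) > $6.73 (Lumen) > $0.73 (Orion) > $0.47 (Pike)
Orion holds slot 4 → pays next bid $0.47 × 520 clicks = $244.40.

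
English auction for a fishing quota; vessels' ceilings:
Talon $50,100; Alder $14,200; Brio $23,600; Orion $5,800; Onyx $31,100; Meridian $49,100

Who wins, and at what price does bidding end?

Talon wins at $49,100

Limits in order: 50,100 (Talon) > 49,100 (Meridian) > 31,100 (Onyx) > 23,600 (Brio) > 14,200 (Alder) > 5,800 (Orion)
Bidding ends when Meridian exits at $49,100; Talon takes it.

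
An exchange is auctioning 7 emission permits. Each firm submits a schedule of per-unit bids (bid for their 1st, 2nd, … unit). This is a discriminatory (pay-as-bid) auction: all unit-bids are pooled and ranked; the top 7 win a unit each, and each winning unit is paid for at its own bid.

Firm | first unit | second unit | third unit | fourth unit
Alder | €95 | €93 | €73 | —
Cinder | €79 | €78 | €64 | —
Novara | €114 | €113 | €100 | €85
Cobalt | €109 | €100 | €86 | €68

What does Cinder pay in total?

Cinder pays €0

All unit-bids, highest first — top 7: 114 (Novara-1), 113 (Novara-2), 109 (Cobalt-1), 100 (Novara-3), 100 (Cobalt-2), 95 (Alder-1), 93 (Alder-2)
Next rejected bid: €86 (not a price — pay-as-bid).
Cinder wins no units.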